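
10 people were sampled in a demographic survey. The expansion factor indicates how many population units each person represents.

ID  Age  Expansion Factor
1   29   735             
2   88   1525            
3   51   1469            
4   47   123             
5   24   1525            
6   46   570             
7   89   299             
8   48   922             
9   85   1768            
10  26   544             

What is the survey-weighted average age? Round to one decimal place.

Weighted sum = 29×735 + 88×1525 + 51×1469 + 47×123 + 24×1525 + 46×570 + 89×299 + 48×922 + 85×1768 + 26×544
  = 21315 + 134200 + 74919 + 5781 + 36600 + 26220 + 26611 + 44256 + 150280 + 14144 = 534326
Sum of weights = 735 + 1525 + 1469 + 123 + 1525 + 570 + 299 + 922 + 1768 + 544 = 9480
Weighted mean = 534326 / 9480 = 56.363502

56.4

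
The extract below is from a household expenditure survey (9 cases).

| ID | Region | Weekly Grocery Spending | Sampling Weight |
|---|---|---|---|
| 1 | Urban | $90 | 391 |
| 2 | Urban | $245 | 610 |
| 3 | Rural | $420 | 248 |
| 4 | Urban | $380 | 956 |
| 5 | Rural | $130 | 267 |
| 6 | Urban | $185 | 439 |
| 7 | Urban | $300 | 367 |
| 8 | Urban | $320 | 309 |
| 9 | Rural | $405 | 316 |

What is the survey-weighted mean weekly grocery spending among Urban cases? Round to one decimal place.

Urban rows: 1, 2, 4, 6, 7, 8
Weighted sum = 90×391 + 245×610 + 380×956 + 185×439 + 300×367 + 320×309
  = 35190 + 149450 + 363280 + 81215 + 110100 + 98880 = 838115
Sum of weights = 3072
Weighted mean = 838115 / 3072 = 272.82389

272.8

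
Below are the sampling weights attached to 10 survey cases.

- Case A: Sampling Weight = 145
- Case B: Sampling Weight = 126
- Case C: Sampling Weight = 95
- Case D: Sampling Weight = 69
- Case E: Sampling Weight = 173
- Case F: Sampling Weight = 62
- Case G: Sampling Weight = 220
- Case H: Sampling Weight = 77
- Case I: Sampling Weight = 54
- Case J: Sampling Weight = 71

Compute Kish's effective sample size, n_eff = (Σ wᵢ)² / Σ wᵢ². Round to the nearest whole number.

8

Σ wᵢ = 145 + 126 + 95 + 69 + 173 + 62 + 220 + 77 + 54 + 71 = 1092
Σ wᵢ² = 21025 + 15876 + 9025 + 4761 + 29929 + 3844 + 48400 + 5929 + 2916 + 5041 = 146746
n_eff = 1092² / 146746 = 1192464 / 146746 = 8.1260409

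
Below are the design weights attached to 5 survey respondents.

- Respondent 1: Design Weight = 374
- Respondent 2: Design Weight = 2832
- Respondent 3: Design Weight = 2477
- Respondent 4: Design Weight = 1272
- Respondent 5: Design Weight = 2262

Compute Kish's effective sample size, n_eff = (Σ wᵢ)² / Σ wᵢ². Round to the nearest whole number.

4

Σ wᵢ = 9217
Σ wᵢ² = 139876 + 8020224 + 6135529 + 1617984 + 5116644 = 21030257
n_eff = 9217² / 21030257 = 84953089 / 21030257 = 4.0395649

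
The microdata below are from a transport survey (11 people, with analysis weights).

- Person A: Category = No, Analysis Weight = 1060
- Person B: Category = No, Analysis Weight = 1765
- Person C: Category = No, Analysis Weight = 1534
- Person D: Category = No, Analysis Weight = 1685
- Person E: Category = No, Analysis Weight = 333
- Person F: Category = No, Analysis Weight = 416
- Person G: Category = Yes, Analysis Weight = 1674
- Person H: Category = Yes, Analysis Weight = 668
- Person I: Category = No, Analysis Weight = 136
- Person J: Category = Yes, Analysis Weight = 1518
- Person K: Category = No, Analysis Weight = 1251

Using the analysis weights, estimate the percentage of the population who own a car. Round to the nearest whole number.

Sum of weights for 'Yes' = 1674 + 668 + 1518 = 3860
Total weight = 1060 + 1765 + 1534 + 1685 + 333 + 416 + 1674 + 668 + 136 + 1518 + 1251 = 12040
Weighted proportion = 3860 / 12040 = 0.32059801 → 32.059801%

32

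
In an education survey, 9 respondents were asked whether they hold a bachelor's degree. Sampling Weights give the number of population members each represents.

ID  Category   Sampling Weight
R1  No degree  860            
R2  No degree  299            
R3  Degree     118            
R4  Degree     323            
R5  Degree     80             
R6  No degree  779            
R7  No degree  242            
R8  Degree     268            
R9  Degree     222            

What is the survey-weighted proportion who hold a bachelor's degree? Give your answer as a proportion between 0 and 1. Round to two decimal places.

Sum of weights for 'Degree' = 118 + 323 + 80 + 268 + 222 = 1011
Total weight = 860 + 299 + 118 + 323 + 80 + 779 + 242 + 268 + 222 = 3191
Weighted proportion = 1011 / 3191 = 0.31682858

0.32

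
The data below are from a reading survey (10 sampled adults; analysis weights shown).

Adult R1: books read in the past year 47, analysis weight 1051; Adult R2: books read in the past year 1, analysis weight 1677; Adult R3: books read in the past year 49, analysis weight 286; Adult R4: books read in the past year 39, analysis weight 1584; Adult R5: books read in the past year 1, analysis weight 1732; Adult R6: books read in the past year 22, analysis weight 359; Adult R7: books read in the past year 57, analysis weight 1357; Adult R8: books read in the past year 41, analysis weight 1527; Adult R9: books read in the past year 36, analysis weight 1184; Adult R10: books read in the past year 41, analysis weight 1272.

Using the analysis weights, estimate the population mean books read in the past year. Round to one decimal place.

30.9

Weighted sum = 371226
Sum of weights = 12029
Weighted mean = 371226 / 12029 = 30.860919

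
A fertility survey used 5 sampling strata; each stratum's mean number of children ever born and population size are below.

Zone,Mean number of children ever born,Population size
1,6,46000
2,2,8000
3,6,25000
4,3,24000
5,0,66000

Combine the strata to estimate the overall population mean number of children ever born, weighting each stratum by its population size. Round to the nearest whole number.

Σ Nₕ·x̄ₕ = 6×46000 + 2×8000 + 6×25000 + 3×24000 + 0×66000
  = 276000 + 16000 + 150000 + 72000 + 0 = 514000
Σ Nₕ = 169000
Overall mean = 514000 / 169000 = 3.0414201

3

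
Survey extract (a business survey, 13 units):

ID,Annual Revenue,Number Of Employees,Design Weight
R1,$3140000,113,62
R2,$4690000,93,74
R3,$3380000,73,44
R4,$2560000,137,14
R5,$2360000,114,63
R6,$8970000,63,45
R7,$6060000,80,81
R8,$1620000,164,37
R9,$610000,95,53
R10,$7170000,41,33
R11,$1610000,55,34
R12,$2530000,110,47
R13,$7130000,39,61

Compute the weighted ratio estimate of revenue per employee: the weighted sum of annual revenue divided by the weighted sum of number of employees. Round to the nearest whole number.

47168

Σ wᵢ·y = 2706950000
Σ wᵢ·x = 57390
Ratio = 2706950000 / 57390 = 47167.625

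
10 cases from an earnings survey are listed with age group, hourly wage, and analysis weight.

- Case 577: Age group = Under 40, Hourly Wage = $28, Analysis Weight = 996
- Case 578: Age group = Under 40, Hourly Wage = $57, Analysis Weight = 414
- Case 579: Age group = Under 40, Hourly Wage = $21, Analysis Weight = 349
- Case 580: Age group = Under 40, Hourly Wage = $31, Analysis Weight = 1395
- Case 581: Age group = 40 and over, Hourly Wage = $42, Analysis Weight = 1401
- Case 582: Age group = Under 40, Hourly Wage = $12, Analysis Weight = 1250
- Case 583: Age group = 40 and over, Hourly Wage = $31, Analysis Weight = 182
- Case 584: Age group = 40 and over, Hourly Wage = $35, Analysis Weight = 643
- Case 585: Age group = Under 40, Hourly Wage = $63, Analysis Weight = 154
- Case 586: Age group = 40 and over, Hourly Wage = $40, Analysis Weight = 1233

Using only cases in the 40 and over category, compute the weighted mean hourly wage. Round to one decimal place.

40 and over rows: 581, 583, 584, 586
Weighted sum = 42×1401 + 31×182 + 35×643 + 40×1233
  = 58842 + 5642 + 22505 + 49320 = 136309
Sum of weights = 1401 + 182 + 643 + 1233 = 3459
Weighted mean = 136309 / 3459 = 39.407054

39.4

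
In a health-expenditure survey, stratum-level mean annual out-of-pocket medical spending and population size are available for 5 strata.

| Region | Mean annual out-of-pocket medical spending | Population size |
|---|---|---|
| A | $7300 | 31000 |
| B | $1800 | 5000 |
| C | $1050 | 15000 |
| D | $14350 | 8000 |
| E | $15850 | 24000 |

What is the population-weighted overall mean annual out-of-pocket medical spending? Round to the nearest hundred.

Σ Nₕ·x̄ₕ = 7300×31000 + 1800×5000 + 1050×15000 + 14350×8000 + 15850×24000
  = 226300000 + 9000000 + 15750000 + 114800000 + 380400000 = 746250000
Σ Nₕ = 31000 + 5000 + 15000 + 8000 + 24000 = 83000
Overall mean = 746250000 / 83000 = 8990.9639

9000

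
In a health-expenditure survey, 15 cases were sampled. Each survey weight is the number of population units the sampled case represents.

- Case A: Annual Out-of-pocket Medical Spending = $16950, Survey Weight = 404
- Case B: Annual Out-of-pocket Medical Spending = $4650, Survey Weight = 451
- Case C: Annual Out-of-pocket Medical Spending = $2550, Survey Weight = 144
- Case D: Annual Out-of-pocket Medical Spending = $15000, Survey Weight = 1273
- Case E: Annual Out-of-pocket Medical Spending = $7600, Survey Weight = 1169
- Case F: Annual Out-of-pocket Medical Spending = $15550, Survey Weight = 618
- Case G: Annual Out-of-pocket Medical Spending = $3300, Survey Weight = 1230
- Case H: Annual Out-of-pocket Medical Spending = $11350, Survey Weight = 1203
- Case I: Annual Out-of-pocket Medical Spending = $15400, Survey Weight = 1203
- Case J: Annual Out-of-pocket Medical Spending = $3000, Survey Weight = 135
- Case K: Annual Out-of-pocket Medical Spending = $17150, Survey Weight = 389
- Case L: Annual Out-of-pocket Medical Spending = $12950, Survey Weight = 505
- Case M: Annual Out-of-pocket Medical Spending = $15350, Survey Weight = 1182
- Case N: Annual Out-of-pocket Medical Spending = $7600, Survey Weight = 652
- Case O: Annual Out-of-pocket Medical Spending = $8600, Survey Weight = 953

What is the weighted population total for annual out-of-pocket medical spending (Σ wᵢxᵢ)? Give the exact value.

128051500

Weighted total = 128051500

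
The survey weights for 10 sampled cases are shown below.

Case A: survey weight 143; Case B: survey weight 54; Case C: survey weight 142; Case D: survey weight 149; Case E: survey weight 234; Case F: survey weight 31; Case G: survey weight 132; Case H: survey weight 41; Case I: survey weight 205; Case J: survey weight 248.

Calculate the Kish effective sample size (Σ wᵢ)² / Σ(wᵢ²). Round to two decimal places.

7.79

Σ wᵢ = 143 + 54 + 142 + 149 + 234 + 31 + 132 + 41 + 205 + 248 = 1379
Σ wᵢ² = 20449 + 2916 + 20164 + 22201 + 54756 + 961 + 17424 + 1681 + 42025 + 61504 = 244081
n_eff = 1379² / 244081 = 1901641 / 244081 = 7.7910243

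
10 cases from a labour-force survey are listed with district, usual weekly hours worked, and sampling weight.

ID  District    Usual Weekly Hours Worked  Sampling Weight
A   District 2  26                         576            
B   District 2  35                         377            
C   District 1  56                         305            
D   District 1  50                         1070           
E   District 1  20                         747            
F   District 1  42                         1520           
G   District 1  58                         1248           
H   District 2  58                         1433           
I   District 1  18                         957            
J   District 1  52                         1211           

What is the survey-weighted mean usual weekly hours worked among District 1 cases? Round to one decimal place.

District 1 rows: C, D, E, F, G, I, J
Weighted sum = 56×305 + 50×1070 + 20×747 + 42×1520 + 58×1248 + 18×957 + 52×1211
  = 17080 + 53500 + 14940 + 63840 + 72384 + 17226 + 62972 = 301942
Sum of weights = 305 + 1070 + 747 + 1520 + 1248 + 957 + 1211 = 7058
Weighted mean = 301942 / 7058 = 42.780108

42.8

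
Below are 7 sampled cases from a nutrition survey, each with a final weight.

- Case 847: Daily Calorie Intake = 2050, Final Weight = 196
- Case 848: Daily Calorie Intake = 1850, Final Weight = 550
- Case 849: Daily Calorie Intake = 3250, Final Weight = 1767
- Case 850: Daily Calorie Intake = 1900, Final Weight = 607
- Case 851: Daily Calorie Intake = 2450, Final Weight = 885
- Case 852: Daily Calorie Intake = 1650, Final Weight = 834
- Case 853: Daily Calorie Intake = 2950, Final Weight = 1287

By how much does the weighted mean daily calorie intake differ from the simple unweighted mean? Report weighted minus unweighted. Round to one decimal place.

255.7

Unweighted sum = 2050 + 1850 + 3250 + 1900 + 2450 + 1650 + 2950 = 16100
Unweighted mean = 16100 / 7 = 2300
Weighted sum = 2050×196 + 1850×550 + 3250×1767 + 1900×607 + 2450×885 + 1650×834 + 2950×1287
  = 401800 + 1017500 + 5742750 + 1153300 + 2168250 + 1376100 + 3796650 = 15656350
Sum of weights = 196 + 550 + 1767 + 607 + 885 + 834 + 1287 = 6126
Weighted mean = 15656350 / 6126 = 2555.7215
Difference (weighted minus unweighted) = 255.72151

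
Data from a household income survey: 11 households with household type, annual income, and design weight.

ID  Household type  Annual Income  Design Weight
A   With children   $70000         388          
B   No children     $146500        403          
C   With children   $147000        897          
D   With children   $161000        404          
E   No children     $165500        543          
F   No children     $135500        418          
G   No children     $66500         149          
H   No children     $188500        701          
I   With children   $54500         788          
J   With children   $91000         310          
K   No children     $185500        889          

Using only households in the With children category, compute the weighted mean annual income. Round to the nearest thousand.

With children rows: A, C, D, I, J
Weighted sum = 295219000
Sum of weights = 2787
Weighted mean = 295219000 / 2787 = 105927.16

106000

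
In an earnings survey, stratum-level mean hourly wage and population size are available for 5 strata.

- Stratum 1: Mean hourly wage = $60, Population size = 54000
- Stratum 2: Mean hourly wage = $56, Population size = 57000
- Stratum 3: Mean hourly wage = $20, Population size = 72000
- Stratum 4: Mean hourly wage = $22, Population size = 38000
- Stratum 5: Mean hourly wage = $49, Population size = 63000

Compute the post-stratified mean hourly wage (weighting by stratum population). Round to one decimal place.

Σ Nₕ·x̄ₕ = 60×54000 + 56×57000 + 20×72000 + 22×38000 + 49×63000
  = 11795000
Σ Nₕ = 54000 + 57000 + 72000 + 38000 + 63000 = 284000
Overall mean = 11795000 / 284000 = 41.53169

41.5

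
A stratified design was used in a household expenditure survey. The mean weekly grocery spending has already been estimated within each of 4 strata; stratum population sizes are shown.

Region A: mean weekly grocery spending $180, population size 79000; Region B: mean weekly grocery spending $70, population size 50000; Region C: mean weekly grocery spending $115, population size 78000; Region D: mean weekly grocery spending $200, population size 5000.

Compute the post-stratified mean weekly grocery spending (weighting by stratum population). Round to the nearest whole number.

131

Σ Nₕ·x̄ₕ = 180×79000 + 70×50000 + 115×78000 + 200×5000
  = 14220000 + 3500000 + 8970000 + 1000000 = 27690000
Σ Nₕ = 79000 + 50000 + 78000 + 5000 = 212000
Overall mean = 27690000 / 212000 = 130.61321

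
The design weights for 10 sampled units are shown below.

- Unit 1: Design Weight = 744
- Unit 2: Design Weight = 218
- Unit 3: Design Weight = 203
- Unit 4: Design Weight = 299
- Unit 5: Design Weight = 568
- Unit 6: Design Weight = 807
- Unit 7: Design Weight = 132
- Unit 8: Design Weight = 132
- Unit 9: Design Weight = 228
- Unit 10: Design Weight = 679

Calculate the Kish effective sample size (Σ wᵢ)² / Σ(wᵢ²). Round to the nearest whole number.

Σ wᵢ = 4010
Σ wᵢ² = 553536 + 47524 + 41209 + 89401 + 322624 + 651249 + 17424 + 17424 + 51984 + 461041 = 2253416
n_eff = 4010² / 2253416 = 16080100 / 2253416 = 7.1358773

7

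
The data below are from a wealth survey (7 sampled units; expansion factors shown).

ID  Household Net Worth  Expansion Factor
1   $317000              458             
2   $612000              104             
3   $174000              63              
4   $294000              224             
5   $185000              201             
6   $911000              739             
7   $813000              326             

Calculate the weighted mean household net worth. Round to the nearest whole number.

596267

Weighted sum = 317000×458 + 612000×104 + 174000×63 + 294000×224 + 185000×201 + 911000×739 + 813000×326
  = 1261104000
Sum of weights = 458 + 104 + 63 + 224 + 201 + 739 + 326 = 2115
Weighted mean = 1261104000 / 2115 = 596266.67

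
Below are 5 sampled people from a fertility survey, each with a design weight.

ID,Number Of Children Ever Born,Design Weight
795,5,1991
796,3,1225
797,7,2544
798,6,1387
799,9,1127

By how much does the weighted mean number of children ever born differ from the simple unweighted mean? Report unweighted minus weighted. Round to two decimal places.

Unweighted sum = 30
Unweighted mean = 30 / 5 = 6
Weighted sum = 5×1991 + 3×1225 + 7×2544 + 6×1387 + 9×1127
  = 49903
Sum of weights = 1991 + 1225 + 2544 + 1387 + 1127 = 8274
Weighted mean = 49903 / 8274 = 6.0313029
Difference (unweighted minus weighted) = -0.031302876

-0.03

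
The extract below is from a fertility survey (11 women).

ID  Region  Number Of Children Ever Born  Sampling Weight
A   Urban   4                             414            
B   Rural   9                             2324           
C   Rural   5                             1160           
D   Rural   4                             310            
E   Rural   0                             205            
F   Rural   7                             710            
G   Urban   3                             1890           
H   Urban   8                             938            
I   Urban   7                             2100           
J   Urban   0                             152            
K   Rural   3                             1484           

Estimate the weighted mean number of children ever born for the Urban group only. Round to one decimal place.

Urban rows: A, G, H, I, J
Weighted sum = 4×414 + 3×1890 + 8×938 + 7×2100 + 0×152
  = 29530
Sum of weights = 414 + 1890 + 938 + 2100 + 152 = 5494
Weighted mean = 29530 / 5494 = 5.3749545

5.4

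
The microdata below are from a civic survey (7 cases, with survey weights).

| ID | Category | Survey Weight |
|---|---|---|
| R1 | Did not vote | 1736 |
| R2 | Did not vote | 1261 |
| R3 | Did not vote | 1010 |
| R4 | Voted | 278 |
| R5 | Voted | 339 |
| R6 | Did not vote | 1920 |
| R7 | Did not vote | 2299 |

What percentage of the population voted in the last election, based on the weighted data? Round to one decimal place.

Sum of weights for 'Voted' = 278 + 339 = 617
Total weight = 8843
Weighted proportion = 617 / 8843 = 0.069772702 → 6.9772702%

7.0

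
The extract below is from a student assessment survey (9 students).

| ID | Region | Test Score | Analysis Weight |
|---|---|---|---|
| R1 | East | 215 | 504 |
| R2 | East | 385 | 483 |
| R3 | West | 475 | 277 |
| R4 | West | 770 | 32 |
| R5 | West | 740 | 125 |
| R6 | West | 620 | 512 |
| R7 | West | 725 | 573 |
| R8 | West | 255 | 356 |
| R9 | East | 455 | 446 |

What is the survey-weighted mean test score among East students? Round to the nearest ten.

East rows: R1, R2, R9
Weighted sum = 215×504 + 385×483 + 455×446
  = 108360 + 185955 + 202930 = 497245
Sum of weights = 504 + 483 + 446 = 1433
Weighted mean = 497245 / 1433 = 346.99581

350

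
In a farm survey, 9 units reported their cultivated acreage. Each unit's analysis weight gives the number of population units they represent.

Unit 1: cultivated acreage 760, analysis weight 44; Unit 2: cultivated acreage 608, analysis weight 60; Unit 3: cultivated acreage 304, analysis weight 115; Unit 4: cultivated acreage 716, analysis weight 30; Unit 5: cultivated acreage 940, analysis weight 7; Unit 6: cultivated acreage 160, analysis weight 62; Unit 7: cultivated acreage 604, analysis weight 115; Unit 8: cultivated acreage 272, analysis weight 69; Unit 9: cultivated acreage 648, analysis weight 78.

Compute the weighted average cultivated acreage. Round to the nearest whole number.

486

Weighted sum = 760×44 + 608×60 + 304×115 + 716×30 + 940×7 + 160×62 + 604×115 + 272×69 + 648×78
  = 33440 + 36480 + 34960 + 21480 + 6580 + 9920 + 69460 + 18768 + 50544 = 281632
Sum of weights = 44 + 60 + 115 + 30 + 7 + 62 + 115 + 69 + 78 = 580
Weighted mean = 281632 / 580 = 485.57241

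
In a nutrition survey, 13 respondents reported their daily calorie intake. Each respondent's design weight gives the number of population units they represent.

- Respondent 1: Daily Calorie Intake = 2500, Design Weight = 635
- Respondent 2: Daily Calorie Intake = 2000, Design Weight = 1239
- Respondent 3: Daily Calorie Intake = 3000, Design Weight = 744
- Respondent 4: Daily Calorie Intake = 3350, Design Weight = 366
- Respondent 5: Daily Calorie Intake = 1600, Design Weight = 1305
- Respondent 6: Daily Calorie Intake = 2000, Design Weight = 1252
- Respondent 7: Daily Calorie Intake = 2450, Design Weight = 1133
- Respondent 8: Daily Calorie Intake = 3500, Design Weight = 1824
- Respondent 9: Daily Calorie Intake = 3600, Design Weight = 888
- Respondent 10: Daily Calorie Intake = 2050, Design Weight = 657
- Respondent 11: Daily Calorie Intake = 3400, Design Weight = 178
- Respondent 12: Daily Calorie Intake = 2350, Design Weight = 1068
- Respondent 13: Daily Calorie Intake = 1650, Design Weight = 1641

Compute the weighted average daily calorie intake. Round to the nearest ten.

2450

Weighted sum = 31641750
Sum of weights = 12930
Weighted mean = 31641750 / 12930 = 2447.1578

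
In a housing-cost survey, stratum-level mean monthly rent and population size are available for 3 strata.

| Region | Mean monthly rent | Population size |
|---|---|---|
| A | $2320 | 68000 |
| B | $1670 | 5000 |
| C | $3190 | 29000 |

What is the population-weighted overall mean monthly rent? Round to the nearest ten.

Σ Nₕ·x̄ₕ = 2320×68000 + 1670×5000 + 3190×29000
  = 157760000 + 8350000 + 92510000 = 258620000
Σ Nₕ = 68000 + 5000 + 29000 = 102000
Overall mean = 258620000 / 102000 = 2535.4902

2540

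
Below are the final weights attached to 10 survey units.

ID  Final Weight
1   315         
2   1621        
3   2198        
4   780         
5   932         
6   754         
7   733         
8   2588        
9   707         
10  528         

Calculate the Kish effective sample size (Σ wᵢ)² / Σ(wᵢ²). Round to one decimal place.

7.1

Σ wᵢ = 315 + 1621 + 2198 + 780 + 932 + 754 + 733 + 2588 + 707 + 528 = 11156
Σ wᵢ² = 99225 + 2627641 + 4831204 + 608400 + 868624 + 568516 + 537289 + 6697744 + 499849 + 278784 = 17617276
n_eff = 11156² / 17617276 = 124456336 / 17617276 = 7.0644483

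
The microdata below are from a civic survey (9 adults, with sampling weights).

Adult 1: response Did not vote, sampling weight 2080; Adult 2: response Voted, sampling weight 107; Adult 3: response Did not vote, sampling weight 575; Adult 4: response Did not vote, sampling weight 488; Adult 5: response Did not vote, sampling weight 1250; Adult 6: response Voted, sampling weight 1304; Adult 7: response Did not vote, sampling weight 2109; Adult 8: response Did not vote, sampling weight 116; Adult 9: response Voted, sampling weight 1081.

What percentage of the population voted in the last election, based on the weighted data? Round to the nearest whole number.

Sum of weights for 'Voted' = 107 + 1304 + 1081 = 2492
Total weight = 2080 + 107 + 575 + 488 + 1250 + 1304 + 2109 + 116 + 1081 = 9110
Weighted proportion = 2492 / 9110 = 0.27354555 → 27.354555%

27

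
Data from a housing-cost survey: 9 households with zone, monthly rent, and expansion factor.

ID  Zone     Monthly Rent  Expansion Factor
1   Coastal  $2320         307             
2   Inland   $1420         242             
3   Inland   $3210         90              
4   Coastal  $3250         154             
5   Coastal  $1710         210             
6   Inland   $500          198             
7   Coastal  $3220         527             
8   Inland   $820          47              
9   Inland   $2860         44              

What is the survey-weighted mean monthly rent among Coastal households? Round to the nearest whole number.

Coastal rows: 1, 4, 5, 7
Weighted sum = 2320×307 + 3250×154 + 1710×210 + 3220×527
  = 3268780
Sum of weights = 307 + 154 + 210 + 527 = 1198
Weighted mean = 3268780 / 1198 = 2728.5309

2729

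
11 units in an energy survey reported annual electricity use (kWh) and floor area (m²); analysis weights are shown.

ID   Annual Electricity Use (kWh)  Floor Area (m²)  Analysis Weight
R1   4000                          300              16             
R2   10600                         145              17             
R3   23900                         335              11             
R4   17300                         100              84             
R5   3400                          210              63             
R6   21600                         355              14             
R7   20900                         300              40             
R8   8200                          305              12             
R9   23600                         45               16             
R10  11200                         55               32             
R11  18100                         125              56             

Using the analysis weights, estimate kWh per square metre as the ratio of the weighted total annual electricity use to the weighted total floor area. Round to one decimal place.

82.3

Σ wᵢ·y = 4000×16 + 10600×17 + 23900×11 + 17300×84 + 3400×63 + 21600×14 + 20900×40 + 8200×12 + 23600×16 + 11200×32 + 18100×56
  = 64000 + 180200 + 262900 + 1453200 + 214200 + 302400 + 836000 + 98400 + 377600 + 358400 + 1013600 = 5160900
Σ wᵢ·x = 300×16 + 145×17 + 335×11 + 100×84 + 210×63 + 355×14 + 300×40 + 305×12 + 45×16 + 55×32 + 125×56
  = 4800 + 2465 + 3685 + 8400 + 13230 + 4970 + 12000 + 3660 + 720 + 1760 + 7000 = 62690
Ratio = 5160900 / 62690 = 82.324135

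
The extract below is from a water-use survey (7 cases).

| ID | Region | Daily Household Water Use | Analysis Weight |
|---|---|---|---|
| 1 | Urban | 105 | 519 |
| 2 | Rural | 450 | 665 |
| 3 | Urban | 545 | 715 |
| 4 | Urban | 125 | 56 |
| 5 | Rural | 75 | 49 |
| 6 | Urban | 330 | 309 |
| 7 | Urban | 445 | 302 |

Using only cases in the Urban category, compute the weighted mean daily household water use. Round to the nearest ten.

360

Urban rows: 1, 3, 4, 6, 7
Weighted sum = 105×519 + 545×715 + 125×56 + 330×309 + 445×302
  = 687530
Sum of weights = 1901
Weighted mean = 687530 / 1901 = 361.66754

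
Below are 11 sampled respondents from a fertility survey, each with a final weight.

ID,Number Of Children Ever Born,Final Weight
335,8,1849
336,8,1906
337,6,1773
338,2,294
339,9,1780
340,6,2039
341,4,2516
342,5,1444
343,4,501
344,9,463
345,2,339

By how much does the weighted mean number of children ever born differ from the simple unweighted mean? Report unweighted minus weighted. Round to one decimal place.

-0.6

Unweighted sum = 63
Unweighted mean = 63 / 11 = 5.7272727
Weighted sum = 8×1849 + 8×1906 + 6×1773 + 2×294 + 9×1780 + 6×2039 + 4×2516 + 5×1444 + 4×501 + 9×463 + 2×339
  = 93653
Sum of weights = 14904
Weighted mean = 93653 / 14904 = 6.2837493
Difference (unweighted minus weighted) = -0.5564766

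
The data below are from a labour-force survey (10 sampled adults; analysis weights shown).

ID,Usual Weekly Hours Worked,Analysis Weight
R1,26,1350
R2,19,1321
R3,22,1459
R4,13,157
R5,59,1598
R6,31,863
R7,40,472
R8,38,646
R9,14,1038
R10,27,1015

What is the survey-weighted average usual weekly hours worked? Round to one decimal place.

30.3

Weighted sum = 26×1350 + 19×1321 + 22×1459 + 13×157 + 59×1598 + 31×863 + 40×472 + 38×646 + 14×1038 + 27×1015
  = 300738
Sum of weights = 1350 + 1321 + 1459 + 157 + 1598 + 863 + 472 + 646 + 1038 + 1015 = 9919
Weighted mean = 300738 / 9919 = 30.319387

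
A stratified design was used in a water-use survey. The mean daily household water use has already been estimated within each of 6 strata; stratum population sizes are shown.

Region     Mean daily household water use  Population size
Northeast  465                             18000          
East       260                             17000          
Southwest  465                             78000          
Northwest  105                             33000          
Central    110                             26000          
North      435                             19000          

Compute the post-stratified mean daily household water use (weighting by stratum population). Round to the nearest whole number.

Σ Nₕ·x̄ₕ = 465×18000 + 260×17000 + 465×78000 + 105×33000 + 110×26000 + 435×19000
  = 8370000 + 4420000 + 36270000 + 3465000 + 2860000 + 8265000 = 63650000
Σ Nₕ = 18000 + 17000 + 78000 + 33000 + 26000 + 19000 = 191000
Overall mean = 63650000 / 191000 = 333.24607

333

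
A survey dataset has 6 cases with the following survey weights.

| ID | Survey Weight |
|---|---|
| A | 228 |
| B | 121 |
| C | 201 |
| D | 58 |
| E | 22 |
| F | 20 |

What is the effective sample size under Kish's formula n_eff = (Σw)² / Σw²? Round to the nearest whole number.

4

Σ wᵢ = 228 + 121 + 201 + 58 + 22 + 20 = 650
Σ wᵢ² = 51984 + 14641 + 40401 + 3364 + 484 + 400 = 111274
n_eff = 650² / 111274 = 422500 / 111274 = 3.7969337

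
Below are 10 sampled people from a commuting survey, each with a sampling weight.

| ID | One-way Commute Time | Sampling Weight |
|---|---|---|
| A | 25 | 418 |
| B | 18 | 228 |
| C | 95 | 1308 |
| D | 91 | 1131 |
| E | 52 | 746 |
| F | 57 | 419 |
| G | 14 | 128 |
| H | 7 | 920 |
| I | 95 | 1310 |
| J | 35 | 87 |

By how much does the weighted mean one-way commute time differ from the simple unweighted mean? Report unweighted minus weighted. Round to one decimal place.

-16.8

Unweighted sum = 489
Unweighted mean = 489 / 10 = 48.9
Weighted sum = 25×418 + 18×228 + 95×1308 + 91×1131 + 52×746 + 57×419 + 14×128 + 7×920 + 95×1310 + 35×87
  = 440137
Sum of weights = 6695
Weighted mean = 440137 / 6695 = 65.74115
Difference (unweighted minus weighted) = -16.84115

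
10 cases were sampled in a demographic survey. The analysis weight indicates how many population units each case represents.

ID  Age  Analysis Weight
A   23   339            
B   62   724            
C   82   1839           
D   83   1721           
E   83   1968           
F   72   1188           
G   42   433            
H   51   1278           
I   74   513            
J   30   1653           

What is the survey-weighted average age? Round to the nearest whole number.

66

Weighted sum = 23×339 + 62×724 + 82×1839 + 83×1721 + 83×1968 + 72×1188 + 42×433 + 51×1278 + 74×513 + 30×1653
  = 766122
Sum of weights = 339 + 724 + 1839 + 1721 + 1968 + 1188 + 433 + 1278 + 513 + 1653 = 11656
Weighted mean = 766122 / 11656 = 65.727694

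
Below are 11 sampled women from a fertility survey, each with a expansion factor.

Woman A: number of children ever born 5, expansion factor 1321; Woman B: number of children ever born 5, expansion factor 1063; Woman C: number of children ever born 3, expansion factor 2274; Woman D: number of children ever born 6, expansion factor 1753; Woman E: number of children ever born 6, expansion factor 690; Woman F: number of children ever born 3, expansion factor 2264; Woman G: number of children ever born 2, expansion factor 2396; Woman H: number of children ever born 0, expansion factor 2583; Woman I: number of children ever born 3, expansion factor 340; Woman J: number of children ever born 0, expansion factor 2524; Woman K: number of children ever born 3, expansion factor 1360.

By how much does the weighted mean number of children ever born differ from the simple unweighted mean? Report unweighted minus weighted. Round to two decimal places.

Unweighted sum = 36
Unweighted mean = 36 / 11 = 3.2727273
Weighted sum = 5×1321 + 5×1063 + 3×2274 + 6×1753 + 6×690 + 3×2264 + 2×2396 + 0×2583 + 3×340 + 0×2524 + 3×1360
  = 6605 + 5315 + 6822 + 10518 + 4140 + 6792 + 4792 + 0 + 1020 + 0 + 4080 = 50084
Sum of weights = 18568
Weighted mean = 50084 / 18568 = 2.6973287
Difference (unweighted minus weighted) = 0.57539854

0.58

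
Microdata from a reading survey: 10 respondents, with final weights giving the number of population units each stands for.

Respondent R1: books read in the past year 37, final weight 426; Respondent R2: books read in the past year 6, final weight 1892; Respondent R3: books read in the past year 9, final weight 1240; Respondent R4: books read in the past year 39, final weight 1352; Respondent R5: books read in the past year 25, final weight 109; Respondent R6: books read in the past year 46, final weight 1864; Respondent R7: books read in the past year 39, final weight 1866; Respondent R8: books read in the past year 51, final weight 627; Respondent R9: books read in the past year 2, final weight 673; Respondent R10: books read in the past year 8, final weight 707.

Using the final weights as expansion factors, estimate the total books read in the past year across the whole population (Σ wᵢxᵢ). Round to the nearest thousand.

291000

Weighted total = 291224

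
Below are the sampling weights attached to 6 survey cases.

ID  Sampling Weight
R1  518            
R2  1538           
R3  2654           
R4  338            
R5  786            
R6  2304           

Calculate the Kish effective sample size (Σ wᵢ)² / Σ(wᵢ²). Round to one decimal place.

Σ wᵢ = 518 + 1538 + 2654 + 338 + 786 + 2304 = 8138
Σ wᵢ² = 268324 + 2365444 + 7043716 + 114244 + 617796 + 5308416 = 15717940
n_eff = 8138² / 15717940 = 66227044 / 15717940 = 4.2134684

4.2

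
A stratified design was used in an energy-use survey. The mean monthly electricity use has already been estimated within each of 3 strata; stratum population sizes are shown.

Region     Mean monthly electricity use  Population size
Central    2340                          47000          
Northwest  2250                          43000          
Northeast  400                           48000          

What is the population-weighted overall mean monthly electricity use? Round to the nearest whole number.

1637

Σ Nₕ·x̄ₕ = 2340×47000 + 2250×43000 + 400×48000
  = 109980000 + 96750000 + 19200000 = 225930000
Σ Nₕ = 47000 + 43000 + 48000 = 138000
Overall mean = 225930000 / 138000 = 1637.1739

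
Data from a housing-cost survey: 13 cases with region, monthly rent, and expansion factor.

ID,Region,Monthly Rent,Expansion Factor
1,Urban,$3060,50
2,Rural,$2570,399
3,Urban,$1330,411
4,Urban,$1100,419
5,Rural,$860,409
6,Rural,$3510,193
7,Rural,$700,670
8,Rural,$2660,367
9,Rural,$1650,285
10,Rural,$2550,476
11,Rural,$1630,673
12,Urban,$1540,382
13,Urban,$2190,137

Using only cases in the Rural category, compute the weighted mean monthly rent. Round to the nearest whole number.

1809

Rural rows: 2, 5, 6, 7, 8, 9, 10, 11
Weighted sum = 2570×399 + 860×409 + 3510×193 + 700×670 + 2660×367 + 1650×285 + 2550×476 + 1630×673
  = 1025430 + 351740 + 677430 + 469000 + 976220 + 470250 + 1213800 + 1096990 = 6280860
Sum of weights = 399 + 409 + 193 + 670 + 367 + 285 + 476 + 673 = 3472
Weighted mean = 6280860 / 3472 = 1809.0035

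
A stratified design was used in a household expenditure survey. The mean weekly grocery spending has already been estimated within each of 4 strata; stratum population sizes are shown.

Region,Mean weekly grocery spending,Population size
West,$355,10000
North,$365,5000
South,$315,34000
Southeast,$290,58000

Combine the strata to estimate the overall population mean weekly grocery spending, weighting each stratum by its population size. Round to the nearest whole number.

308

Σ Nₕ·x̄ₕ = 355×10000 + 365×5000 + 315×34000 + 290×58000
  = 32905000
Σ Nₕ = 10000 + 5000 + 34000 + 58000 = 107000
Overall mean = 32905000 / 107000 = 307.52336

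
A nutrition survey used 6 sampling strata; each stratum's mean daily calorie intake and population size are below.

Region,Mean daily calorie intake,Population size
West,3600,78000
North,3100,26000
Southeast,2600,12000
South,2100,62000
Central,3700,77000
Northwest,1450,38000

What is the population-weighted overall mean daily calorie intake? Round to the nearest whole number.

2945

Σ Nₕ·x̄ₕ = 3600×78000 + 3100×26000 + 2600×12000 + 2100×62000 + 3700×77000 + 1450×38000
  = 862800000
Σ Nₕ = 293000
Overall mean = 862800000 / 293000 = 2944.7099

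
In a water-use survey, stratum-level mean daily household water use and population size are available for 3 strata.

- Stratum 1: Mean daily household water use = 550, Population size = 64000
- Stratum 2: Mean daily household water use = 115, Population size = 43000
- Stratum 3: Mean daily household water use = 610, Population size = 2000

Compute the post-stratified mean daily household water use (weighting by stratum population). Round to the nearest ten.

Σ Nₕ·x̄ₕ = 550×64000 + 115×43000 + 610×2000
  = 35200000 + 4945000 + 1220000 = 41365000
Σ Nₕ = 64000 + 43000 + 2000 = 109000
Overall mean = 41365000 / 109000 = 379.49541

380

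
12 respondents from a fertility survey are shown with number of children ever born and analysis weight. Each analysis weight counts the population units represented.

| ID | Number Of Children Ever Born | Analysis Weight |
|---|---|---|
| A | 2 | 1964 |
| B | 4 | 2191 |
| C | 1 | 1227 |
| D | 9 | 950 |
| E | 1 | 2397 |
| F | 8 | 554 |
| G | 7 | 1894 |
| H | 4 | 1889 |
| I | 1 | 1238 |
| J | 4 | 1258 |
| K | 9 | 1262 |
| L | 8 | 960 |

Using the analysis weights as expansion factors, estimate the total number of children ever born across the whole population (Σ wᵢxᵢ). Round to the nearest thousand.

75000

Weighted total = 75420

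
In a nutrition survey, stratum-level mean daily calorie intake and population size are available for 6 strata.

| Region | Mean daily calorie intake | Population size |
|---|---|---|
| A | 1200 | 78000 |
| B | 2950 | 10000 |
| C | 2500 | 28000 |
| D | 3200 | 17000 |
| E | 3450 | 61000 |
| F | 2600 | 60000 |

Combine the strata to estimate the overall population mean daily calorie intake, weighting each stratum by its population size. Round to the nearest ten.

2420

Σ Nₕ·x̄ₕ = 1200×78000 + 2950×10000 + 2500×28000 + 3200×17000 + 3450×61000 + 2600×60000
  = 613950000
Σ Nₕ = 78000 + 10000 + 28000 + 17000 + 61000 + 60000 = 254000
Overall mean = 613950000 / 254000 = 2417.126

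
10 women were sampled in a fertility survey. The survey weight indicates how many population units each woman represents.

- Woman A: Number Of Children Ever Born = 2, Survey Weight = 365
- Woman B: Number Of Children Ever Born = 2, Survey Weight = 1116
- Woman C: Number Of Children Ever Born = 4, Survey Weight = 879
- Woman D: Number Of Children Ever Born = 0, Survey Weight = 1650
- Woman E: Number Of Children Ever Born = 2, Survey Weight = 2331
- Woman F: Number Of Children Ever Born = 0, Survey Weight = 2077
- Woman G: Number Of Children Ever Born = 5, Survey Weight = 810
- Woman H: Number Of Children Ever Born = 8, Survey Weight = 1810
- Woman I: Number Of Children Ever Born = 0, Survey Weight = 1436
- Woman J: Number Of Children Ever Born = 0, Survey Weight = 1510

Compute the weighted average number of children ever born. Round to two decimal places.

2.12

Weighted sum = 2×365 + 2×1116 + 4×879 + 0×1650 + 2×2331 + 0×2077 + 5×810 + 8×1810 + 0×1436 + 0×1510
  = 730 + 2232 + 3516 + 0 + 4662 + 0 + 4050 + 14480 + 0 + 0 = 29670
Sum of weights = 365 + 1116 + 879 + 1650 + 2331 + 2077 + 810 + 1810 + 1436 + 1510 = 13984
Weighted mean = 29670 / 13984 = 2.1217105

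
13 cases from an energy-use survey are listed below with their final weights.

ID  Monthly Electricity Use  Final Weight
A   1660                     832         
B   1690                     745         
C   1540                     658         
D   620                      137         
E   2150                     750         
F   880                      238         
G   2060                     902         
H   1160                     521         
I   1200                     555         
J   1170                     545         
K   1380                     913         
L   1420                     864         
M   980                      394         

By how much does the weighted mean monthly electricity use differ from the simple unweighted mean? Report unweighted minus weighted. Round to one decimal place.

Unweighted sum = 17910
Unweighted mean = 17910 / 13 = 1377.6923
Weighted sum = 12199440
Sum of weights = 8054
Weighted mean = 12199440 / 8054 = 1514.7057
Difference (unweighted minus weighted) = -137.01343

-137.0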